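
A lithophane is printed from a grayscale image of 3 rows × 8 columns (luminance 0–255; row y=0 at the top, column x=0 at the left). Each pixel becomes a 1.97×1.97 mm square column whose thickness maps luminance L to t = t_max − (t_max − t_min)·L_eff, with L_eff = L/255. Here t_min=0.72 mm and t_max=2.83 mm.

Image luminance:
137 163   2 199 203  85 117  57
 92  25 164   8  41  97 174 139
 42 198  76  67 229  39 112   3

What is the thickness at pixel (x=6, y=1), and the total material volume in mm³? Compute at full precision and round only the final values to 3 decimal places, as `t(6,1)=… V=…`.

t(6,1)=1.390 V=184.305

span = t_max - t_min = 2.83 - 0.72 = 2.110
L(6,1) = 174, L_eff = 174/255 = 0.682353
t(6,1) = 2.83 - 2.110·0.682353 = 1.390
Σt over all 3·8 pixels = 403667/8500 ≈ 47.4902353
V = pitch²·Σt = 1.97²·403667/8500 = 184.305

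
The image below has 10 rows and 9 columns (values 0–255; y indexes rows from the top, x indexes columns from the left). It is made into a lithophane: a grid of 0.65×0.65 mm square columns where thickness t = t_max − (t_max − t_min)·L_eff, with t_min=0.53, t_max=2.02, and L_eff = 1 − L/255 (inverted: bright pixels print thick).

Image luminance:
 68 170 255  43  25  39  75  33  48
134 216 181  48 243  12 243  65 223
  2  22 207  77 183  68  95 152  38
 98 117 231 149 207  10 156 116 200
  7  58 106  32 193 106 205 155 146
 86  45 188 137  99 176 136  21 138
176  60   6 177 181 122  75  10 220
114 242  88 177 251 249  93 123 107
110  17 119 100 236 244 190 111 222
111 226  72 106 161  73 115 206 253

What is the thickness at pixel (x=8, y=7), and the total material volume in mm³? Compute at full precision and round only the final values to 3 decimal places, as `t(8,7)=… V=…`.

t(8,7)=1.155 V=48.361

span = t_max - t_min = 2.02 - 0.53 = 1.490
L(8,7) = 107, L_eff = 1 - 107/255 = 0.580392 (inverted)
t(8,7) = 2.02 - 1.490·0.580392 = 1.155
Σt over all 10·9 pixels = 729706/6375 ≈ 114.4636863
V = pitch²·Σt = 0.65²·729706/6375 = 48.361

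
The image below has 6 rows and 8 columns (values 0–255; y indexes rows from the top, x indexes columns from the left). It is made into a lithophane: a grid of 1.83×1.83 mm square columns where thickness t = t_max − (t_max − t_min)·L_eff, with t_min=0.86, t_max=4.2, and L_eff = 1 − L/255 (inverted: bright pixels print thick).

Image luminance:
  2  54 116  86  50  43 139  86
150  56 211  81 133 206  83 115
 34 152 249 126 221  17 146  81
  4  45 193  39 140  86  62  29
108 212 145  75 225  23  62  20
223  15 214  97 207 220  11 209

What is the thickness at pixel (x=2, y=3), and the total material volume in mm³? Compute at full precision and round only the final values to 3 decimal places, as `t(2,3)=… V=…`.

span = t_max - t_min = 4.2 - 0.86 = 3.340
L(2,3) = 193, L_eff = 1 - 193/255 = 0.243137 (inverted)
t(2,3) = 4.2 - 3.340·0.243137 = 3.388
Σt over all 6·8 pixels = 470529/4250 ≈ 110.7127059
V = pitch²·Σt = 1.83²·470529/4250 = 370.766

t(2,3)=3.388 V=370.766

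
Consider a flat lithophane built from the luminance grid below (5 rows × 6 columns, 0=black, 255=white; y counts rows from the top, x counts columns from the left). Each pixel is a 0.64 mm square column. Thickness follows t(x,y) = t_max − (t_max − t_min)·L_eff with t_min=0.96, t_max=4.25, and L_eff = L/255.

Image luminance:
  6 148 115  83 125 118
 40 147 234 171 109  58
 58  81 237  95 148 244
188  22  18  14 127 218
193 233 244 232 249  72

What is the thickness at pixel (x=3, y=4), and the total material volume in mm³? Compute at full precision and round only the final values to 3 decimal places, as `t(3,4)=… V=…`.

span = t_max - t_min = 4.25 - 0.96 = 3.290
L(3,4) = 232, L_eff = 232/255 = 0.909804
t(3,4) = 4.25 - 3.290·0.909804 = 1.257
Σt over all 5·6 pixels = 1926367/25500 ≈ 75.5438039
V = pitch²·Σt = 0.64²·1926367/25500 = 30.943

t(3,4)=1.257 V=30.943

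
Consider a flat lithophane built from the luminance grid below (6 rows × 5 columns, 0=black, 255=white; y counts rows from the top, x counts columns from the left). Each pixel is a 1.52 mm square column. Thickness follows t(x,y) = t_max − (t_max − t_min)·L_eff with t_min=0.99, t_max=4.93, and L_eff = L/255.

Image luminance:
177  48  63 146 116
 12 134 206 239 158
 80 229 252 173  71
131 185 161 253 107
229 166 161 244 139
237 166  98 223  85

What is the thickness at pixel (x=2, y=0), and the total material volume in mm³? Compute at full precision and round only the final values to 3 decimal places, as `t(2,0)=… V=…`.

t(2,0)=3.957 V=174.320

span = t_max - t_min = 4.93 - 0.99 = 3.940
L(2,0) = 63, L_eff = 63/255 = 0.247059
t(2,0) = 4.93 - 3.940·0.247059 = 3.957
Σt over all 6·5 pixels = 160332/2125 ≈ 75.4503529
V = pitch²·Σt = 1.52²·160332/2125 = 174.320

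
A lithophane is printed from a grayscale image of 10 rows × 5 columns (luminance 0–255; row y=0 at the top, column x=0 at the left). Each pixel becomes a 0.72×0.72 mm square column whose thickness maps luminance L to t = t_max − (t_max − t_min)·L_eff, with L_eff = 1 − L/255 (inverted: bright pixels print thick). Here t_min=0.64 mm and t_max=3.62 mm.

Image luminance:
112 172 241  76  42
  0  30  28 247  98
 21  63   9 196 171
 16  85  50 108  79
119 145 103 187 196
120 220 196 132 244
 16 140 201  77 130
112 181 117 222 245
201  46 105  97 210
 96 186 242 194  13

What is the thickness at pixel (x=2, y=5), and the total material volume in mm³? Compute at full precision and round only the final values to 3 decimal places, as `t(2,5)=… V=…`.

t(2,5)=2.931 V=54.979

span = t_max - t_min = 3.62 - 0.64 = 2.980
L(2,5) = 196, L_eff = 1 - 196/255 = 0.231373 (inverted)
t(2,5) = 3.62 - 2.980·0.231373 = 2.931
Σt over all 10·5 pixels = 1352213/12750 ≈ 106.0559216
V = pitch²·Σt = 0.72²·1352213/12750 = 54.979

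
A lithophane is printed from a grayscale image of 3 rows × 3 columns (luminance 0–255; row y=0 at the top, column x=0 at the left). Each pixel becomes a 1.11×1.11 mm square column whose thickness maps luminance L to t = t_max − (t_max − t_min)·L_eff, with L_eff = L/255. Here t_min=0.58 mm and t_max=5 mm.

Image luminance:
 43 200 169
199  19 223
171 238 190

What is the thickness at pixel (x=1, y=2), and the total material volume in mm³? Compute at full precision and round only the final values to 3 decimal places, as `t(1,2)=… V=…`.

t(1,2)=0.875 V=24.435

span = t_max - t_min = 5 - 0.58 = 4.420
L(1,2) = 238, L_eff = 238/255 = 0.933333
t(1,2) = 5 - 4.420·0.933333 = 0.875
Σt over all 3·3 pixels = 19.832
V = pitch²·Σt = 1.11²·19.832 = 24.435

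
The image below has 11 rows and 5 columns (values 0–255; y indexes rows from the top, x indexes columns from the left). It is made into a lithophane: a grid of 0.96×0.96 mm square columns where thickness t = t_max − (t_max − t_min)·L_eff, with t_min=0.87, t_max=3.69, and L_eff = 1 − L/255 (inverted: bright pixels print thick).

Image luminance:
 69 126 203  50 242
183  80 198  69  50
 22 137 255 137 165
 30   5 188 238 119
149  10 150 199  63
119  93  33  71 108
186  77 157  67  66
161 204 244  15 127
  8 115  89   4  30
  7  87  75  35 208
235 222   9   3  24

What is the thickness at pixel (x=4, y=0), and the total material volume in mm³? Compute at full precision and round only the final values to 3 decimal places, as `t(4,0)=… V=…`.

t(4,0)=3.546 V=105.412

span = t_max - t_min = 3.69 - 0.87 = 2.820
L(4,0) = 242, L_eff = 1 - 242/255 = 0.050980 (inverted)
t(4,0) = 3.69 - 2.820·0.050980 = 3.546
Σt over all 11·5 pixels = 972229/8500 ≈ 114.3798824
V = pitch²·Σt = 0.96²·972229/8500 = 105.412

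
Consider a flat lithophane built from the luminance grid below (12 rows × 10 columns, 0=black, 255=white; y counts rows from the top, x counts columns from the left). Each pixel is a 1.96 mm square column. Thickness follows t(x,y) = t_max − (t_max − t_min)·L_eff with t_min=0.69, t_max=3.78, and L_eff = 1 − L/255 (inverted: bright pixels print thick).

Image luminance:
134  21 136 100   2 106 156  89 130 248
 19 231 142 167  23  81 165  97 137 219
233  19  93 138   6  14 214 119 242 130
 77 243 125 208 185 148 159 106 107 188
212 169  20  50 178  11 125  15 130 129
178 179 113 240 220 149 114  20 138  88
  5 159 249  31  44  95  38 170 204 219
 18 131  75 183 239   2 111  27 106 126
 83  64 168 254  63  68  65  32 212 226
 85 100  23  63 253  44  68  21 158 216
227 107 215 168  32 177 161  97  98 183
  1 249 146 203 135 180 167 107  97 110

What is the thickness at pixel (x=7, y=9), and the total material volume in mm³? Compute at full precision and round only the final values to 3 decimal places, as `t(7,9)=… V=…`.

span = t_max - t_min = 3.78 - 0.69 = 3.090
L(7,9) = 21, L_eff = 1 - 21/255 = 0.917647 (inverted)
t(7,9) = 3.78 - 3.090·0.917647 = 0.944
Σt over all 12·10 pixels = 2248079/8500 ≈ 264.4798824
V = pitch²·Σt = 1.96²·2248079/8500 = 1016.026

t(7,9)=0.944 V=1016.026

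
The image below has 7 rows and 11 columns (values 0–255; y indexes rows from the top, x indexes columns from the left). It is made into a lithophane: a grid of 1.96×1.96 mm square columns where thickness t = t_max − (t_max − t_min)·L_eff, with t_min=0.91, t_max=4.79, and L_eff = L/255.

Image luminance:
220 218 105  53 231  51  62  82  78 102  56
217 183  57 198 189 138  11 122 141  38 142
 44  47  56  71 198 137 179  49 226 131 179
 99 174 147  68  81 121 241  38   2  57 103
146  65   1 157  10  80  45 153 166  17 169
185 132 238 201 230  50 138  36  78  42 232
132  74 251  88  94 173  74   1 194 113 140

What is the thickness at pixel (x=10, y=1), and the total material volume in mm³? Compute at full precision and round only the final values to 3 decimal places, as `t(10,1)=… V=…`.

span = t_max - t_min = 4.79 - 0.91 = 3.880
L(10,1) = 142, L_eff = 142/255 = 0.556863
t(10,1) = 4.79 - 3.880·0.556863 = 2.629
Σt over all 7·11 pixels = 5894929/25500 ≈ 231.1736863
V = pitch²·Σt = 1.96²·5894929/25500 = 888.077

t(10,1)=2.629 V=888.077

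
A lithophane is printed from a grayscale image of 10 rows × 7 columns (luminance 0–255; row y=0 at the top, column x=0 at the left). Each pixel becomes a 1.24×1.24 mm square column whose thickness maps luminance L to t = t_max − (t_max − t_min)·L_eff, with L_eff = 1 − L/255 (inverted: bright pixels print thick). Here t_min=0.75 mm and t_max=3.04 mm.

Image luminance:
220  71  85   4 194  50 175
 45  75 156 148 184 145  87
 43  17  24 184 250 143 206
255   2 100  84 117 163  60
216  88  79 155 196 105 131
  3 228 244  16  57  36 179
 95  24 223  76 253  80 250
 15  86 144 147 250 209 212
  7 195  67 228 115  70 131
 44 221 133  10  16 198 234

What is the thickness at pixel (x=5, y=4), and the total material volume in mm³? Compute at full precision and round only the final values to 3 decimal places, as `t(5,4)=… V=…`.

span = t_max - t_min = 3.04 - 0.75 = 2.290
L(5,4) = 105, L_eff = 1 - 105/255 = 0.588235 (inverted)
t(5,4) = 3.04 - 2.290·0.588235 = 1.693
Σt over all 10·7 pixels = 3343187/25500 ≈ 131.1053725
V = pitch²·Σt = 1.24²·3343187/25500 = 201.588

t(5,4)=1.693 V=201.588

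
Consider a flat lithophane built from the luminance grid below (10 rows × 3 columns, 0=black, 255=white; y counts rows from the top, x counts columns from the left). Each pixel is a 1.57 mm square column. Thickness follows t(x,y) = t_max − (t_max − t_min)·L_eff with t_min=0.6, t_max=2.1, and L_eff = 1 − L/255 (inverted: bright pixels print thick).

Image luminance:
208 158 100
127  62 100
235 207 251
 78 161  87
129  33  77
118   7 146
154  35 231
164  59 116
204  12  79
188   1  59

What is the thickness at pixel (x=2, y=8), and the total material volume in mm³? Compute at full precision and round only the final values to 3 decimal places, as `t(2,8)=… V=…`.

t(2,8)=1.065 V=96.363

span = t_max - t_min = 2.1 - 0.6 = 1.500
L(2,8) = 79, L_eff = 1 - 79/255 = 0.690196 (inverted)
t(2,8) = 2.1 - 1.500·0.690196 = 1.065
Σt over all 10·3 pixels = 3323/85 ≈ 39.0941176
V = pitch²·Σt = 1.57²·3323/85 = 96.363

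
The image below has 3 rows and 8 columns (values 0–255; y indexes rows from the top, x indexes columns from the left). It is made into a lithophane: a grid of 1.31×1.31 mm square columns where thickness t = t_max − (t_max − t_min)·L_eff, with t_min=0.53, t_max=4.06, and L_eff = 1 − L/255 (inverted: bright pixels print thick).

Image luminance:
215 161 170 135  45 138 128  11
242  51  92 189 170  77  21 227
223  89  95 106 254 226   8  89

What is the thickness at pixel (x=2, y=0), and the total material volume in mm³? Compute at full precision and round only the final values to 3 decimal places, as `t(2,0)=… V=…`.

t(2,0)=2.883 V=96.946

span = t_max - t_min = 4.06 - 0.53 = 3.530
L(2,0) = 170, L_eff = 1 - 170/255 = 0.333333 (inverted)
t(2,0) = 4.06 - 3.530·0.333333 = 2.883
Σt over all 3·8 pixels = 56.492
V = pitch²·Σt = 1.31²·56.492 = 96.946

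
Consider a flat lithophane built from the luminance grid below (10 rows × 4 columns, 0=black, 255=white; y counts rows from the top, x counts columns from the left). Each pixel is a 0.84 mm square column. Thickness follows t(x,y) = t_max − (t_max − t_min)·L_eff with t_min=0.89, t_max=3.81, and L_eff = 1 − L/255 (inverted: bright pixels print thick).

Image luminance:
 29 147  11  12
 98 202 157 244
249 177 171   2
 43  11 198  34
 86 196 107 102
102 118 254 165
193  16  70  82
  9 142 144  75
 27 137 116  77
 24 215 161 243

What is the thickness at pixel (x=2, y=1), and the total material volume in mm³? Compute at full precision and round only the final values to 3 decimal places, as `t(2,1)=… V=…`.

t(2,1)=2.688 V=62.658

span = t_max - t_min = 3.81 - 0.89 = 2.920
L(2,1) = 157, L_eff = 1 - 157/255 = 0.384314 (inverted)
t(2,1) = 3.81 - 2.920·0.384314 = 2.688
Σt over all 10·4 pixels = 566108/6375 ≈ 88.8012549
V = pitch²·Σt = 0.84²·566108/6375 = 62.658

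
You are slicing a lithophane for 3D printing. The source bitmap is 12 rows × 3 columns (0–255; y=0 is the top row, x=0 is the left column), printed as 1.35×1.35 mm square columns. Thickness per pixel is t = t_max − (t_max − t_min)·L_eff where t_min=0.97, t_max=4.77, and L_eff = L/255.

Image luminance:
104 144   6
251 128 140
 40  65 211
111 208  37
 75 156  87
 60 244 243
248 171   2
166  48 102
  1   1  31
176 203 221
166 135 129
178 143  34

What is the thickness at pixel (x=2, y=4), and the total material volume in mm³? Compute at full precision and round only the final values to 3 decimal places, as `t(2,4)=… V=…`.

span = t_max - t_min = 4.77 - 0.97 = 3.800
L(2,4) = 87, L_eff = 87/255 = 0.341176
t(2,4) = 4.77 - 3.800·0.341176 = 3.474
Σt over all 12·3 pixels = 134108/1275 ≈ 105.1827451
V = pitch²·Σt = 1.35²·134108/1275 = 191.696

t(2,4)=3.474 V=191.696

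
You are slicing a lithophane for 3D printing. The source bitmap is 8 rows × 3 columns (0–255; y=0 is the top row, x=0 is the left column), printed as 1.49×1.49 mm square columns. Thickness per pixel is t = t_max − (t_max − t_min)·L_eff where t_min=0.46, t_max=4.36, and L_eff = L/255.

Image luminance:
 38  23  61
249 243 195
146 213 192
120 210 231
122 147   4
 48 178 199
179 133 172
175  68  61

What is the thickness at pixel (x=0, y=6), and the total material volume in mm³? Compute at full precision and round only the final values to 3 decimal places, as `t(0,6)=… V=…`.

t(0,6)=1.622 V=116.628

span = t_max - t_min = 4.36 - 0.46 = 3.900
L(0,6) = 179, L_eff = 179/255 = 0.701961
t(0,6) = 4.36 - 3.900·0.701961 = 1.622
Σt over all 8·3 pixels = 44653/850 ≈ 52.5329412
V = pitch²·Σt = 1.49²·44653/850 = 116.628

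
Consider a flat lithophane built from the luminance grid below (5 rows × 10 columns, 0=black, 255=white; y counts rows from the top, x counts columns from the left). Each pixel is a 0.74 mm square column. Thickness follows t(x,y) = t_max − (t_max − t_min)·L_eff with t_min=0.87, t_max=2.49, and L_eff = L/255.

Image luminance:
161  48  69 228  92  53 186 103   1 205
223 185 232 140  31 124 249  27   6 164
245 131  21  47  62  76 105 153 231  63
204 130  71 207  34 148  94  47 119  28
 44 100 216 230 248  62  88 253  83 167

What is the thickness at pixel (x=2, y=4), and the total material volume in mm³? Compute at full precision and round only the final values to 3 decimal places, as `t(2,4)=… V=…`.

t(2,4)=1.118 V=46.489

span = t_max - t_min = 2.49 - 0.87 = 1.620
L(2,4) = 216, L_eff = 216/255 = 0.847059
t(2,4) = 2.49 - 1.620·0.847059 = 1.118
Σt over all 5·10 pixels = 360807/4250 ≈ 84.8957647
V = pitch²·Σt = 0.74²·360807/4250 = 46.489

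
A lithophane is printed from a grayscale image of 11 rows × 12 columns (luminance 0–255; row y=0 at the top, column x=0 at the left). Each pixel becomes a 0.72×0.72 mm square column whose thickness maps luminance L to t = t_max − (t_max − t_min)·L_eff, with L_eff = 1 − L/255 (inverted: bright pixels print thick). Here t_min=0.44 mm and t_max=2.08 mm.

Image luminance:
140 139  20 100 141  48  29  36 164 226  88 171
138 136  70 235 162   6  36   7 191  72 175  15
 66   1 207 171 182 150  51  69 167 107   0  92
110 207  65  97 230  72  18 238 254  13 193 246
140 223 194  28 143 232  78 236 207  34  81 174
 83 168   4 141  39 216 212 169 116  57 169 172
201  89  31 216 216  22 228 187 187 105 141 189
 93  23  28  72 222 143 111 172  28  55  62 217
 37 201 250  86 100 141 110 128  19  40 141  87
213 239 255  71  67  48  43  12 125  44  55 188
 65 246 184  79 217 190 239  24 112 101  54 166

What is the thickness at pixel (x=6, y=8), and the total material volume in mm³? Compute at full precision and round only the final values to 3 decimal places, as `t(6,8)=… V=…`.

span = t_max - t_min = 2.08 - 0.44 = 1.640
L(6,8) = 110, L_eff = 1 - 110/255 = 0.568627 (inverted)
t(6,8) = 2.08 - 1.640·0.568627 = 1.147
Σt over all 11·12 pixels = 1037822/6375 ≈ 162.7956078
V = pitch²·Σt = 0.72²·1037822/6375 = 84.393

t(6,8)=1.147 V=84.393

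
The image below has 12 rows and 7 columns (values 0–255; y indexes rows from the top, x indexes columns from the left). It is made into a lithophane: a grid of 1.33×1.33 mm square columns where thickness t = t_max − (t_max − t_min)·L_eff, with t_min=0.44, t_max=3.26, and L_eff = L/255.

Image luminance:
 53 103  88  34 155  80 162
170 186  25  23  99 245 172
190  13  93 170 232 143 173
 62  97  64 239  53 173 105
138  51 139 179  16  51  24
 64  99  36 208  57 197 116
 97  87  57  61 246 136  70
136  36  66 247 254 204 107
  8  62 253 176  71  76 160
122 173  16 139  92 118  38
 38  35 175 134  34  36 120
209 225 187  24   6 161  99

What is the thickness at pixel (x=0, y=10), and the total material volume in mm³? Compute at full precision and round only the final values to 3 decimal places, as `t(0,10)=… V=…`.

span = t_max - t_min = 3.26 - 0.44 = 2.820
L(0,10) = 38, L_eff = 38/255 = 0.149020
t(0,10) = 3.26 - 2.820·0.149020 = 2.840
Σt over all 12·7 pixels = 357062/2125 ≈ 168.0291765
V = pitch²·Σt = 1.33²·357062/2125 = 297.227

t(0,10)=2.840 V=297.227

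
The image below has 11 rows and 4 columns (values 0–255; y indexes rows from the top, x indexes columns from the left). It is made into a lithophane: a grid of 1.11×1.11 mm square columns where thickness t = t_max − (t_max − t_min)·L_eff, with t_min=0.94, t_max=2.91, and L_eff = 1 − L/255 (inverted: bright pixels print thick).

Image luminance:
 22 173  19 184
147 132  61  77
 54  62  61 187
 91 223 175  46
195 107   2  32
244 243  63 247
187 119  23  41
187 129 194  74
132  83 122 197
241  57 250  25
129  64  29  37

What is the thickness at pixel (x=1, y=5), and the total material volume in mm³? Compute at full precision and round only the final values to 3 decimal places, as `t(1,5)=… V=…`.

span = t_max - t_min = 2.91 - 0.94 = 1.970
L(1,5) = 243, L_eff = 1 - 243/255 = 0.047059 (inverted)
t(1,5) = 2.91 - 1.970·0.047059 = 2.817
Σt over all 11·4 pixels = 2072579/25500 ≈ 81.2776078
V = pitch²·Σt = 1.11²·2072579/25500 = 100.142

t(1,5)=2.817 V=100.142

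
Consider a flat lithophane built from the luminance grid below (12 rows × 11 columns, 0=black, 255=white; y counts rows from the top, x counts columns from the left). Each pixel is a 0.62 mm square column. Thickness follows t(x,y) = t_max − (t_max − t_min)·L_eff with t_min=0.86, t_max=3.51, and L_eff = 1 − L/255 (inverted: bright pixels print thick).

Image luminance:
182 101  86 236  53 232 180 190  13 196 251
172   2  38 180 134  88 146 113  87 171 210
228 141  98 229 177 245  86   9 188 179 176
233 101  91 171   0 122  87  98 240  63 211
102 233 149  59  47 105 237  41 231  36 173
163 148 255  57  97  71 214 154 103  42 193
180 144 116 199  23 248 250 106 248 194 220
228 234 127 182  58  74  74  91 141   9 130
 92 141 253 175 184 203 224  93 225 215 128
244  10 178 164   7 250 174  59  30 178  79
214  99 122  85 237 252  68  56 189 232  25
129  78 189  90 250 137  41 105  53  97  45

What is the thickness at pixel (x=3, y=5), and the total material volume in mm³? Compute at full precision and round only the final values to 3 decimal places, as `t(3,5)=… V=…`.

t(3,5)=1.452 V=117.616

span = t_max - t_min = 3.51 - 0.86 = 2.650
L(3,5) = 57, L_eff = 1 - 57/255 = 0.776471 (inverted)
t(3,5) = 3.51 - 2.650·0.776471 = 1.452
Σt over all 12·11 pixels = 520153/1700 ≈ 305.9723529
V = pitch²·Σt = 0.62²·520153/1700 = 117.616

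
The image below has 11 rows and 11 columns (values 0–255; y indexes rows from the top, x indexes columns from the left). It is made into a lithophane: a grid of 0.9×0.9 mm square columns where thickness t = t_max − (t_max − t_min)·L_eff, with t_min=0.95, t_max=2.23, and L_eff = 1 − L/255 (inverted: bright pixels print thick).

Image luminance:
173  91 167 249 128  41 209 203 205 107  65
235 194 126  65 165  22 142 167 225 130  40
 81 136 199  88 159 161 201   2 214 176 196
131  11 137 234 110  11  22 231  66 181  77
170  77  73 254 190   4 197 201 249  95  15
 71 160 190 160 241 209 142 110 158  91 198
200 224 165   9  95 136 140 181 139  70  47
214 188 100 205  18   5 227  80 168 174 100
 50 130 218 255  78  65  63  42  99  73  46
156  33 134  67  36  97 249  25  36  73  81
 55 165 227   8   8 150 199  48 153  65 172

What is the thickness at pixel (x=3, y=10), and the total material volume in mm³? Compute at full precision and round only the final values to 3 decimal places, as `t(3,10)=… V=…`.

t(3,10)=0.990 V=156.005

span = t_max - t_min = 2.23 - 0.95 = 1.280
L(3,10) = 8, L_eff = 1 - 8/255 = 0.968627 (inverted)
t(3,10) = 2.23 - 1.280·0.968627 = 0.990
Σt over all 11·11 pixels = 4911257/25500 ≈ 192.5983137
V = pitch²·Σt = 0.9²·4911257/25500 = 156.005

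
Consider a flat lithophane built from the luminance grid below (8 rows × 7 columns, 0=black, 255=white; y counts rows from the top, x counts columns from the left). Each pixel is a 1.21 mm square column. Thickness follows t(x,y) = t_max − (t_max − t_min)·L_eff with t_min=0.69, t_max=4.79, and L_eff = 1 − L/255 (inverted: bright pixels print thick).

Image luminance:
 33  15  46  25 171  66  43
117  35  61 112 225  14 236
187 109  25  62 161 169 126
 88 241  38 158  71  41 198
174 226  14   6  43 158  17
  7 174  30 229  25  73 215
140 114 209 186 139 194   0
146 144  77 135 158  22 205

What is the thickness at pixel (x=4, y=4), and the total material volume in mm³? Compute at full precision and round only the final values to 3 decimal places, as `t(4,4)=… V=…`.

span = t_max - t_min = 4.79 - 0.69 = 4.100
L(4,4) = 43, L_eff = 1 - 43/255 = 0.831373 (inverted)
t(4,4) = 4.79 - 4.100·0.831373 = 1.381
Σt over all 8·7 pixels = 69997/510 ≈ 137.2490196
V = pitch²·Σt = 1.21²·69997/510 = 200.946

t(4,4)=1.381 V=200.946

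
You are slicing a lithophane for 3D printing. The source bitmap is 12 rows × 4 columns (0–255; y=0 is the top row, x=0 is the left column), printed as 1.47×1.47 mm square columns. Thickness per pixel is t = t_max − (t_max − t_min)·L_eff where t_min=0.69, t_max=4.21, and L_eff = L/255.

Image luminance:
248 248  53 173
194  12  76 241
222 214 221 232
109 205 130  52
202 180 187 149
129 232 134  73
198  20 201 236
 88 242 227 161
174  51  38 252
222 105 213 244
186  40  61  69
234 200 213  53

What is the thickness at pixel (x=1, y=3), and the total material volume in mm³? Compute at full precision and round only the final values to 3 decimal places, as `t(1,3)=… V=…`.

t(1,3)=1.380 V=208.663

span = t_max - t_min = 4.21 - 0.69 = 3.520
L(1,3) = 205, L_eff = 205/255 = 0.803922
t(1,3) = 4.21 - 3.520·0.803922 = 1.380
Σt over all 12·4 pixels = 205196/2125 ≈ 96.5628235
V = pitch²·Σt = 1.47²·205196/2125 = 208.663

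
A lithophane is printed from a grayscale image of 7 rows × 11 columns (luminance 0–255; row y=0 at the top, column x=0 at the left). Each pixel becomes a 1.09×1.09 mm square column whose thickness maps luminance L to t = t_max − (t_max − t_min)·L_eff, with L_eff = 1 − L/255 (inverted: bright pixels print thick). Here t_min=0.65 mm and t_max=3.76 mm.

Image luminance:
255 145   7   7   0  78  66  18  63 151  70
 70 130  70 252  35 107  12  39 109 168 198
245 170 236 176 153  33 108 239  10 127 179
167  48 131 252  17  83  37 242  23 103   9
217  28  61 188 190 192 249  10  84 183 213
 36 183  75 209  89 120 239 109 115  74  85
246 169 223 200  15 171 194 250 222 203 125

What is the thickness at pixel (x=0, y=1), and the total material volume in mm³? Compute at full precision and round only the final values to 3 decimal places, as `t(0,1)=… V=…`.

span = t_max - t_min = 3.76 - 0.65 = 3.110
L(0,1) = 70, L_eff = 1 - 70/255 = 0.725490 (inverted)
t(0,1) = 3.76 - 3.110·0.725490 = 1.504
Σt over all 7·11 pixels = 432563/2550 ≈ 169.6325490
V = pitch²·Σt = 1.09²·432563/2550 = 201.540

t(0,1)=1.504 V=201.540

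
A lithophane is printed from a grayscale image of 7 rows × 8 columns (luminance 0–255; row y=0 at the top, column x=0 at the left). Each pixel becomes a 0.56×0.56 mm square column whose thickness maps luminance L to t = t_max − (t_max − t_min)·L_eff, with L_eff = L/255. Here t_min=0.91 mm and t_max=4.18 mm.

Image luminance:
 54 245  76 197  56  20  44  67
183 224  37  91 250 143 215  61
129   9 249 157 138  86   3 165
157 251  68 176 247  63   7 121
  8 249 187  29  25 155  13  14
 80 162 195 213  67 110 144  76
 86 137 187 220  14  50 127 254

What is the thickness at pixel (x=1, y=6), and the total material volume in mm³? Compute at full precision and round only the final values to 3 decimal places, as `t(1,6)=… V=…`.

t(1,6)=2.423 V=46.098

span = t_max - t_min = 4.18 - 0.91 = 3.270
L(1,6) = 137, L_eff = 137/255 = 0.537255
t(1,6) = 4.18 - 3.270·0.537255 = 2.423
Σt over all 7·8 pixels = 1249461/8500 ≈ 146.9954118
V = pitch²·Σt = 0.56²·1249461/8500 = 46.098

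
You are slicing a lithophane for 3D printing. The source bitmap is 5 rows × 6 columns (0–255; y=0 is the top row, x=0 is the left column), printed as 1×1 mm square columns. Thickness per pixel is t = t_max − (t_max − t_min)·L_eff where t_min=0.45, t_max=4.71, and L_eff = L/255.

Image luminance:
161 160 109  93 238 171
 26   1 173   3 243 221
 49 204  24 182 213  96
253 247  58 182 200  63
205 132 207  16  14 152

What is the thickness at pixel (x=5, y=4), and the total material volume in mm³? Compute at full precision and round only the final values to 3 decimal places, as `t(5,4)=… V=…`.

t(5,4)=2.171 V=72.873

span = t_max - t_min = 4.71 - 0.45 = 4.260
L(5,4) = 152, L_eff = 152/255 = 0.596078
t(5,4) = 4.71 - 4.260·0.596078 = 2.171
Σt over all 5·6 pixels = 309709/4250 ≈ 72.8727059
V = pitch²·Σt = 1²·309709/4250 = 72.873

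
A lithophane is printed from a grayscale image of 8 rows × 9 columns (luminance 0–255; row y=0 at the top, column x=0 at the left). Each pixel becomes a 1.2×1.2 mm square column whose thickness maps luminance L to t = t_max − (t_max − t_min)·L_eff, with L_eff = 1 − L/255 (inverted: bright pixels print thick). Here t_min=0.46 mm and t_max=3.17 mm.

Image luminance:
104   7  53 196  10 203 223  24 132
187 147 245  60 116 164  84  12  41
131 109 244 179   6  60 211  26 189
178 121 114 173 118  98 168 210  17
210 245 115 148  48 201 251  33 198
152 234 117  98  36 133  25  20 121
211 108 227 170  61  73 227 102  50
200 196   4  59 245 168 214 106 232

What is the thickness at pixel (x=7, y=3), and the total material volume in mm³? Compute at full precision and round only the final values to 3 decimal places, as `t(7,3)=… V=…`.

span = t_max - t_min = 3.17 - 0.46 = 2.710
L(7,3) = 210, L_eff = 1 - 210/255 = 0.176471 (inverted)
t(7,3) = 3.17 - 2.710·0.176471 = 2.692
Σt over all 8·9 pixels = 1695709/12750 ≈ 132.9967843
V = pitch²·Σt = 1.2²·1695709/12750 = 191.515

t(7,3)=2.692 V=191.515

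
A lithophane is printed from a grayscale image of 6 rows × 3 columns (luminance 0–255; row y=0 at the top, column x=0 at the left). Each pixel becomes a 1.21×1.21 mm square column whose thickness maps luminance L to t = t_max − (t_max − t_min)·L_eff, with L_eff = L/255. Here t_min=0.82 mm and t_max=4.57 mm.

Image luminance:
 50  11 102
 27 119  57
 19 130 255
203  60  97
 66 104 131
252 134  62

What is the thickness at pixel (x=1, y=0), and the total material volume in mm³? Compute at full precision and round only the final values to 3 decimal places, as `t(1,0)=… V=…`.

span = t_max - t_min = 4.57 - 0.82 = 3.750
L(1,0) = 11, L_eff = 11/255 = 0.043137
t(1,0) = 4.57 - 3.750·0.043137 = 4.408
Σt over all 6·3 pixels = 92867/1700 ≈ 54.6276471
V = pitch²·Σt = 1.21²·92867/1700 = 79.980

t(1,0)=4.408 V=79.980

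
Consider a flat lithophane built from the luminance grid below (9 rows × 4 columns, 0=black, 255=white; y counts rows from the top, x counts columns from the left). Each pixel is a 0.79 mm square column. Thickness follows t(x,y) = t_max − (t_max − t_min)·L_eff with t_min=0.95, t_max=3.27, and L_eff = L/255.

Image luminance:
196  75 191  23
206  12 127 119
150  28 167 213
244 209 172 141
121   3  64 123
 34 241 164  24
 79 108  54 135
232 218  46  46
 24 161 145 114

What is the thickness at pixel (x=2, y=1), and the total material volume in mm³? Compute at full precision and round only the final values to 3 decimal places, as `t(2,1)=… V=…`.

span = t_max - t_min = 3.27 - 0.95 = 2.320
L(2,1) = 127, L_eff = 127/255 = 0.498039
t(2,1) = 3.27 - 2.320·0.498039 = 2.115
Σt over all 9·4 pixels = 494743/6375 ≈ 77.6067451
V = pitch²·Σt = 0.79²·494743/6375 = 48.434

t(2,1)=2.115 V=48.434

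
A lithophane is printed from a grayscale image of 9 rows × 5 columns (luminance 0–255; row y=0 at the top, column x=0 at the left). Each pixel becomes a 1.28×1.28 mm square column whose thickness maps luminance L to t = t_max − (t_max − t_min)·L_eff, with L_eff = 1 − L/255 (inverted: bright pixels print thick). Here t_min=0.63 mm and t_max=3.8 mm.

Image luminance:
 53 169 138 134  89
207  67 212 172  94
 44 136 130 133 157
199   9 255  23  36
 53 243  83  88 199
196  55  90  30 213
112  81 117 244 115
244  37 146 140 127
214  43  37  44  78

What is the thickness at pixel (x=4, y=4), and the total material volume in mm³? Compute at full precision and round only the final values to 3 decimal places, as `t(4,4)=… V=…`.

span = t_max - t_min = 3.8 - 0.63 = 3.170
L(4,4) = 199, L_eff = 1 - 199/255 = 0.219608 (inverted)
t(4,4) = 3.8 - 3.170·0.219608 = 3.104
Σt over all 9·5 pixels = 2461987/25500 ≈ 96.5485098
V = pitch²·Σt = 1.28²·2461987/25500 = 158.185

t(4,4)=3.104 V=158.185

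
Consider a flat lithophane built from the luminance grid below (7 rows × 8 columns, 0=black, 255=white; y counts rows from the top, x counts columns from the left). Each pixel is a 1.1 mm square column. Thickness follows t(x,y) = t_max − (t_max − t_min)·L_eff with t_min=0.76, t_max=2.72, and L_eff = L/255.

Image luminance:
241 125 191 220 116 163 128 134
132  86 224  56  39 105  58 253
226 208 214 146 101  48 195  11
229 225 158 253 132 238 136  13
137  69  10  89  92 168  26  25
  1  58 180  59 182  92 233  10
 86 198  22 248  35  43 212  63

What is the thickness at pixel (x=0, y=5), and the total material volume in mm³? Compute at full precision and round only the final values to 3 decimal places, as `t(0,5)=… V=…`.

t(0,5)=2.712 V=117.884

span = t_max - t_min = 2.72 - 0.76 = 1.960
L(0,5) = 1, L_eff = 1/255 = 0.003922
t(0,5) = 2.72 - 1.960·0.003922 = 2.712
Σt over all 7·8 pixels = 621082/6375 ≈ 97.4246275
V = pitch²·Σt = 1.1²·621082/6375 = 117.884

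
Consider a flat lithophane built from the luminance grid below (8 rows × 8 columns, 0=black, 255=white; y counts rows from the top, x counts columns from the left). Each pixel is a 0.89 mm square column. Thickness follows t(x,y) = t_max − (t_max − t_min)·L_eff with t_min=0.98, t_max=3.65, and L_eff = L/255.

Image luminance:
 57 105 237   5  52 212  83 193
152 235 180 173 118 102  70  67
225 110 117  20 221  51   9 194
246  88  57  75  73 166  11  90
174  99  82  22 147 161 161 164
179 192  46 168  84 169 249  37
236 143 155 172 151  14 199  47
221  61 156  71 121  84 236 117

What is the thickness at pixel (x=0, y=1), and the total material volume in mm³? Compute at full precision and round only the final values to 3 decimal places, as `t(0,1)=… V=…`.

span = t_max - t_min = 3.65 - 0.98 = 2.670
L(0,1) = 152, L_eff = 152/255 = 0.596078
t(0,1) = 3.65 - 2.670·0.596078 = 2.058
Σt over all 8·8 pixels = 315908/2125 ≈ 148.6625882
V = pitch²·Σt = 0.89²·315908/2125 = 117.756

t(0,1)=2.058 V=117.756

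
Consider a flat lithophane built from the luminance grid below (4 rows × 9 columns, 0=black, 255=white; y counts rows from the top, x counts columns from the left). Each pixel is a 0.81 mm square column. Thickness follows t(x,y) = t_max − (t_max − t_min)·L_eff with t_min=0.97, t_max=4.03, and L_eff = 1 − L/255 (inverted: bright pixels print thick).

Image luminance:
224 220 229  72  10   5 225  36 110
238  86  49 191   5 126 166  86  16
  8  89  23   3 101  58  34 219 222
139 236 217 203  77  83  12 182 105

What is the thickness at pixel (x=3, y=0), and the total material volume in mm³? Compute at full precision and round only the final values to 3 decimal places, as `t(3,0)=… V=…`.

span = t_max - t_min = 4.03 - 0.97 = 3.060
L(3,0) = 72, L_eff = 1 - 72/255 = 0.717647 (inverted)
t(3,0) = 4.03 - 3.060·0.717647 = 1.834
Σt over all 4·9 pixels = 84.18
V = pitch²·Σt = 0.81²·84.18 = 55.230

t(3,0)=1.834 V=55.230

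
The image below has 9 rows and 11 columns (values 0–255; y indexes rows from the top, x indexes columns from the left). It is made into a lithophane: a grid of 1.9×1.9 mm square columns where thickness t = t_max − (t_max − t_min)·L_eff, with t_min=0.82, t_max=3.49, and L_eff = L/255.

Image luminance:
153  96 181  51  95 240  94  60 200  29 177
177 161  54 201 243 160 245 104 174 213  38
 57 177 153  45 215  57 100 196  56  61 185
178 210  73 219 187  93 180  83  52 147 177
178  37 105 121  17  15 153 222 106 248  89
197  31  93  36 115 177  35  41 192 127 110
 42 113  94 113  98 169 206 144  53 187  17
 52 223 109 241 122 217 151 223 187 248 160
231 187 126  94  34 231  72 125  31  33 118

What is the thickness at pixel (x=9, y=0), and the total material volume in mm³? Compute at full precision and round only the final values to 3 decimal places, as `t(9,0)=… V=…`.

t(9,0)=3.186 V=758.061

span = t_max - t_min = 3.49 - 0.82 = 2.670
L(9,0) = 29, L_eff = 29/255 = 0.113725
t(9,0) = 3.49 - 2.670·0.113725 = 3.186
Σt over all 9·11 pixels = 446227/2125 ≈ 209.9891765
V = pitch²·Σt = 1.9²·446227/2125 = 758.061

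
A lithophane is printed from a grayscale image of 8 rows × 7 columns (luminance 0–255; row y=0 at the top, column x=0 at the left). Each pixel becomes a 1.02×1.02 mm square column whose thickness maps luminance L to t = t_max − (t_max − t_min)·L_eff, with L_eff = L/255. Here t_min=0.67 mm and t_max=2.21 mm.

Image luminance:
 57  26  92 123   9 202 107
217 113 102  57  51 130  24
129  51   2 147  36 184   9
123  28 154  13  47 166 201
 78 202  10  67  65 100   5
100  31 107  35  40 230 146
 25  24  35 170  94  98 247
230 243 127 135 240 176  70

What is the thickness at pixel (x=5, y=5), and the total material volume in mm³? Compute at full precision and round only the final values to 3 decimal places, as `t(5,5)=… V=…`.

span = t_max - t_min = 2.21 - 0.67 = 1.540
L(5,5) = 230, L_eff = 230/255 = 0.901961
t(5,5) = 2.21 - 1.540·0.901961 = 0.821
Σt over all 8·7 pixels = 37891/425 ≈ 89.1552941
V = pitch²·Σt = 1.02²·37891/425 = 92.757

t(5,5)=0.821 V=92.757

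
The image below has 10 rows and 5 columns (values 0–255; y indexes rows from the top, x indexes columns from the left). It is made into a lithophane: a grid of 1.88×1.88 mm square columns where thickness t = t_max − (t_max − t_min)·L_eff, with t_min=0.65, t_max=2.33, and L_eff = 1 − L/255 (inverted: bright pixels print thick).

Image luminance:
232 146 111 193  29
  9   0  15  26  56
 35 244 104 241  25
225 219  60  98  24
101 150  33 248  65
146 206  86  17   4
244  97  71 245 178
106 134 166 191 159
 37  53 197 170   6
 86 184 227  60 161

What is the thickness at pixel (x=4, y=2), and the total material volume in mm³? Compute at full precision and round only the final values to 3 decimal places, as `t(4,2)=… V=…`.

span = t_max - t_min = 2.33 - 0.65 = 1.680
L(4,2) = 25, L_eff = 1 - 25/255 = 0.901961 (inverted)
t(4,2) = 2.33 - 1.680·0.901961 = 0.815
Σt over all 10·5 pixels = 60777/850 ≈ 71.5023529
V = pitch²·Σt = 1.88²·60777/850 = 252.718

t(4,2)=0.815 V=252.718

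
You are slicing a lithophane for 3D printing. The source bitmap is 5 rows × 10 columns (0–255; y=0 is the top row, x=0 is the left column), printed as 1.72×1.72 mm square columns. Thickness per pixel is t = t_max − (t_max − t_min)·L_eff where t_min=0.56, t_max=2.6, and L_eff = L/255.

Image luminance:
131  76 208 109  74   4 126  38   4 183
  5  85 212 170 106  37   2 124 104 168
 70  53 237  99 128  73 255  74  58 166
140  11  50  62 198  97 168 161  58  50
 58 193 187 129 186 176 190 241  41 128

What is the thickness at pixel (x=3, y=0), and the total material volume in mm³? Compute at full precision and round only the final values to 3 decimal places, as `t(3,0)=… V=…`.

t(3,0)=1.728 V=249.618

span = t_max - t_min = 2.6 - 0.56 = 2.040
L(3,0) = 109, L_eff = 109/255 = 0.427451
t(3,0) = 2.6 - 2.040·0.427451 = 1.728
Σt over all 5·10 pixels = 84.376
V = pitch²·Σt = 1.72²·84.376 = 249.618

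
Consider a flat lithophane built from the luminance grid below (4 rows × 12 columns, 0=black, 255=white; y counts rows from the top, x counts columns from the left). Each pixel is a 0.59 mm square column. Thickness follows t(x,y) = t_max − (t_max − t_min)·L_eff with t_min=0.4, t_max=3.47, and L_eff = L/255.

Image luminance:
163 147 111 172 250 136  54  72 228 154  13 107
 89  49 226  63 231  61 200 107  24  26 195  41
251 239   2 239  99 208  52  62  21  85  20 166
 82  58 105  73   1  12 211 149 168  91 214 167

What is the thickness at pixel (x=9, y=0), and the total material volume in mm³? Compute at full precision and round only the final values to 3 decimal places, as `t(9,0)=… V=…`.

t(9,0)=1.616 V=34.117

span = t_max - t_min = 3.47 - 0.4 = 3.070
L(9,0) = 154, L_eff = 154/255 = 0.603922
t(9,0) = 3.47 - 3.070·0.603922 = 1.616
Σt over all 4·12 pixels = 416537/4250 ≈ 98.0087059
V = pitch²·Σt = 0.59²·416537/4250 = 34.117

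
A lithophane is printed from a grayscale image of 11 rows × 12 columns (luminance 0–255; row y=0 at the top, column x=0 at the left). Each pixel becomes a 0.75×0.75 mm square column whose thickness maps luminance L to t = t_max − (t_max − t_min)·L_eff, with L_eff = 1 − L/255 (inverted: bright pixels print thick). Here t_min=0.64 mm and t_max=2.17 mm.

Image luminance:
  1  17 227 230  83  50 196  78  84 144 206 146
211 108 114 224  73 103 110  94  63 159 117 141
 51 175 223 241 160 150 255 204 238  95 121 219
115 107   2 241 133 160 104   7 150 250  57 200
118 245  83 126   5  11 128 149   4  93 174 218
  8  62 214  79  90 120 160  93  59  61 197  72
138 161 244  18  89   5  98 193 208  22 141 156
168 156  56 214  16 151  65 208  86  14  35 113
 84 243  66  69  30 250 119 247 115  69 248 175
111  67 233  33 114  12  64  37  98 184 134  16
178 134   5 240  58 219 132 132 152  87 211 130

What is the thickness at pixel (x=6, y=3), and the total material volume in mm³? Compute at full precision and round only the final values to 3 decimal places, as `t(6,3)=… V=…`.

t(6,3)=1.264 V=103.062

span = t_max - t_min = 2.17 - 0.64 = 1.530
L(6,3) = 104, L_eff = 1 - 104/255 = 0.592157 (inverted)
t(6,3) = 2.17 - 1.530·0.592157 = 1.264
Σt over all 11·12 pixels = 183.222
V = pitch²·Σt = 0.75²·183.222 = 103.062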